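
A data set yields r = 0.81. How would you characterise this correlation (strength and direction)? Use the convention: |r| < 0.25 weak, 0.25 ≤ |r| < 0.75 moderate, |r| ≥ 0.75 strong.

r = 0.81 > 0 so the relationship is positive.
|r| = 0.81, which falls in the strong range.

strong positive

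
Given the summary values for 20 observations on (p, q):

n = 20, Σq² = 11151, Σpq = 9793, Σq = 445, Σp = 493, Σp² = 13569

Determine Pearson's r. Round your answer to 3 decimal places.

-0.884

r = (nΣpq − ΣpΣq) / √[(nΣp² − (Σp)²)(nΣq² − (Σq)²)]
Numerator: 20×9793 − 493×445 = -23525
Denominator: √[(271380 − 243049)(223020 − 198025)] = √[28331 × 24995] = 26610.7750
r = -23525 / 26610.7750 ≈ -0.884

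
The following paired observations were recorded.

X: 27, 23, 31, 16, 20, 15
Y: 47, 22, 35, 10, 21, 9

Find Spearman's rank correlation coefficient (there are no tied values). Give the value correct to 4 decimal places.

Rank X: 5, 4, 6, 2, 3, 1
Rank Y: 6, 4, 5, 2, 3, 1
d = rank(X) − rank(Y): -1, 0, 1, 0, 0, 0; Σd² = 2
ρ = 1 − 6Σd² / [n(n²−1)] = 1 − 6×2 / (6×35) = 1 − 12/210 ≈ 0.9429

0.9429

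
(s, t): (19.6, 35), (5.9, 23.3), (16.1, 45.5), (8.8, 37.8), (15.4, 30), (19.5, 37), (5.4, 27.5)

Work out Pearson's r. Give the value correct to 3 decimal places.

n = 7, Σs = 90.7, Σt = 236.1, Σs² = 1402.19, Σt² = 8292.23, Σst = 3220.66
nΣst − ΣsΣt = 22544.62 − 21414.27 = 1130.35
nΣs² − (Σs)² = 9815.33 − 8226.49 = 1588.84; nΣt² − (Σt)² = 58045.61 − 55743.21 = 2302.4
r = 1130.35 / √(1588.84 × 2302.4) = 1130.35 / 1912.6278 ≈ 0.591

0.591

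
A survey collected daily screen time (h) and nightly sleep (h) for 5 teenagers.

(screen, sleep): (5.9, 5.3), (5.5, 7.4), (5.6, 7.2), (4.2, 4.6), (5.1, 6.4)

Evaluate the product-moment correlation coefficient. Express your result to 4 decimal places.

0.5392

n = 5, Σx = 26.3, Σy = 30.9, Σx² = 140.07, Σy² = 196.81, Σxy = 164.25
nΣxy − ΣxΣy = 821.25 − 812.67 = 8.58
nΣx² − (Σx)² = 700.35 − 691.69 = 8.66; nΣy² − (Σy)² = 984.05 − 954.81 = 29.24
r = 8.58 / √(8.66 × 29.24) = 8.58 / 15.9128 ≈ 0.5392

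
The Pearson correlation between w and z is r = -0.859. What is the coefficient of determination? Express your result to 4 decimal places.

r² = (-0.859)² = 0.7379

0.7379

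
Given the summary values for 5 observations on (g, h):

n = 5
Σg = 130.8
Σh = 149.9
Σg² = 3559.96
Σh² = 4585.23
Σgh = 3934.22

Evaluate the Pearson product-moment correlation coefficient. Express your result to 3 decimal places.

0.114

r = (nΣgh − ΣgΣh) / √[(nΣg² − (Σg)²)(nΣh² − (Σh)²)]
Numerator: 5×3934.22 − 130.8×149.9 = 64.18
Denominator: √[(17799.8 − 17108.64)(22926.15 − 22470.01)] = √[691.16 × 456.14] = 561.4853
r = 64.18 / 561.4853 ≈ 0.114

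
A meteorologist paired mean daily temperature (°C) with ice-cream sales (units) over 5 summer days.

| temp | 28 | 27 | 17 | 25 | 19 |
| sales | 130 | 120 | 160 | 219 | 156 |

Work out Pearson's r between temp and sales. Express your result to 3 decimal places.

n = 5, Σx = 116, Σy = 785, Σx² = 2788, Σy² = 129197, Σxy = 18039
nΣxy − ΣxΣy = 90195 − 91060 = -865
nΣx² − (Σx)² = 13940 − 13456 = 484; nΣy² − (Σy)² = 645985 − 616225 = 29760
r = -865 / √(484 × 29760) = -865 / 3795.2391 ≈ -0.228

-0.228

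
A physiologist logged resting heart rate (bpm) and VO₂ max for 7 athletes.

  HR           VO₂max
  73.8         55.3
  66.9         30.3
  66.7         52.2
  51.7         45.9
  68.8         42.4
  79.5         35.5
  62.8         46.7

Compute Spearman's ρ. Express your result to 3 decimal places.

Rank HR: 6, 4, 3, 1, 5, 7, 2
Rank VO₂max: 7, 1, 6, 4, 3, 2, 5
d = rank(HR) − rank(VO₂max): -1, 3, -3, -3, 2, 5, -3; Σd² = 66
ρ = 1 − 6Σd² / [n(n²−1)] = 1 − 6×66 / (7×48) = 1 − 396/336 ≈ -0.179

-0.179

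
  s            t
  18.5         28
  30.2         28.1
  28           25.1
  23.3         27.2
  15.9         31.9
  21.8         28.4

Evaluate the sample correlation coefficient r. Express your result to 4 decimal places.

-0.6998

n = 6, Σs = 137.7, Σt = 168.7, Σs² = 3309.23, Σt² = 4767.63, Σst = 3829.51
nΣst − ΣsΣt = 22977.06 − 23229.99 = -252.93
nΣs² − (Σs)² = 19855.38 − 18961.29 = 894.09; nΣt² − (Σt)² = 28605.78 − 28459.69 = 146.09
r = -252.93 / √(894.09 × 146.09) = -252.93 / 361.4106 ≈ -0.6998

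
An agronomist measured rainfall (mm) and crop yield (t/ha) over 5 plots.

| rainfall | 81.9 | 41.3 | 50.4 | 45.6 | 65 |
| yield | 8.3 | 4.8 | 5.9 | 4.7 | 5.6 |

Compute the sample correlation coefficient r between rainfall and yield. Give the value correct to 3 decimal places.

n = 5, Σx = 284.2, Σy = 29.3, Σx² = 17257.82, Σy² = 180.19, Σxy = 1753.69
nΣxy − ΣxΣy = 8768.45 − 8327.06 = 441.39
nΣx² − (Σx)² = 86289.1 − 80769.64 = 5519.46; nΣy² − (Σy)² = 900.95 − 858.49 = 42.46
r = 441.39 / √(5519.46 × 42.46) = 441.39 / 484.1036 ≈ 0.912

0.912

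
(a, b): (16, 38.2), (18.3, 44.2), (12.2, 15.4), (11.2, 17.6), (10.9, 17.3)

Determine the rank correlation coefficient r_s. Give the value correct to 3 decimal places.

0.700

Rank a: 4, 5, 3, 2, 1
Rank b: 4, 5, 1, 3, 2
d = rank(a) − rank(b): 0, 0, 2, -1, -1; Σd² = 6
ρ = 1 − 6Σd² / [n(n²−1)] = 1 − 6×6 / (5×24) = 1 − 36/120 ≈ 0.700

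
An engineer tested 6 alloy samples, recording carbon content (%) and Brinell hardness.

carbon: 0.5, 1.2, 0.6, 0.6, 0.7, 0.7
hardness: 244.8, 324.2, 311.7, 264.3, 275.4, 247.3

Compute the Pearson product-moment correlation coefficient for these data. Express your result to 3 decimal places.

0.673

n = 6, Σx = 4.3, Σy = 1667.7, Σx² = 3.39, Σy² = 469046.51, Σxy = 1222.93
nΣxy − ΣxΣy = 7337.58 − 7171.11 = 166.47
nΣx² − (Σx)² = 20.34 − 18.49 = 1.85; nΣy² − (Σy)² = 2814279.06 − 2781223.29 = 33055.77
r = 166.47 / √(1.85 × 33055.77) = 166.47 / 247.2917 ≈ 0.673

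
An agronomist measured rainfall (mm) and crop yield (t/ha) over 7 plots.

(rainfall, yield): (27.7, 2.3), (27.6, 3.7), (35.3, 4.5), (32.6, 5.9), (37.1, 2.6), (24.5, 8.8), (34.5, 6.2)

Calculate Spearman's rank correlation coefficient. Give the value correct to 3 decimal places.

Rank rainfall: 3, 2, 6, 4, 7, 1, 5
Rank yield: 1, 3, 4, 5, 2, 7, 6
d = rank(rainfall) − rank(yield): 2, -1, 2, -1, 5, -6, -1; Σd² = 72
ρ = 1 − 6Σd² / [n(n²−1)] = 1 − 6×72 / (7×48) = 1 − 432/336 ≈ -0.286

-0.286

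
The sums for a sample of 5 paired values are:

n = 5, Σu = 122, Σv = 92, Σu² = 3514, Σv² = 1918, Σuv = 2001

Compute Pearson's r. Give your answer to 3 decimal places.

r = (nΣuv − ΣuΣv) / √[(nΣu² − (Σu)²)(nΣv² − (Σv)²)]
Numerator: 5×2001 − 122×92 = -1219
Denominator: √[(17570 − 14884)(9590 − 8464)] = √[2686 × 1126] = 1739.0906
r = -1219 / 1739.0906 ≈ -0.701

-0.701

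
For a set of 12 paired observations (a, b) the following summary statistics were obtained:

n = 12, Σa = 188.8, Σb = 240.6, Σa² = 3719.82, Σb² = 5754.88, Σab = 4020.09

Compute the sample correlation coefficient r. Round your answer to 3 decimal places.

0.281

r = (nΣab − ΣaΣb) / √[(nΣa² − (Σa)²)(nΣb² − (Σb)²)]
Numerator: 12×4020.09 − 188.8×240.6 = 2815.8
Denominator: √[(44637.84 − 35645.44)(69058.56 − 57888.36)] = √[8992.4 × 11170.2] = 10022.3204
r = 2815.8 / 10022.3204 ≈ 0.281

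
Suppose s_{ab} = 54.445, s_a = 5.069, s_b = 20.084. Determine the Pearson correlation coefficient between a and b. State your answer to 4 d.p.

r = Cov(a,b) / (s_a · s_b) = 54.445 / (5.069 × 20.084)
  = 54.445 / 101.8058 ≈ 0.5348

0.5348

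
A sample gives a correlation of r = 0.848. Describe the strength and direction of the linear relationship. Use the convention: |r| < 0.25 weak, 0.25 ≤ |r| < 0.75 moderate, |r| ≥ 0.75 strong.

strong positive

r = 0.848 > 0 so the relationship is positive.
|r| = 0.848, which falls in the strong range.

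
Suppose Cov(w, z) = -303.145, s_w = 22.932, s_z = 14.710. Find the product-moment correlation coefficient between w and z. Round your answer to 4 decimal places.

r = Cov(w,z) / (s_w · s_z) = -303.145 / (22.932 × 14.710)
  = -303.145 / 337.3297 ≈ -0.8987

-0.8987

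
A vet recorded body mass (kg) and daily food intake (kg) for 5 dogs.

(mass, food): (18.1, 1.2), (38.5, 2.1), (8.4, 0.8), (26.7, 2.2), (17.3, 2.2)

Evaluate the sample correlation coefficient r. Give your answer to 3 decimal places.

n = 5, Σx = 109, Σy = 8.5, Σx² = 2892.6, Σy² = 16.17, Σxy = 206.09
nΣxy − ΣxΣy = 1030.45 − 926.5 = 103.95
nΣx² − (Σx)² = 14463 − 11881 = 2582; nΣy² − (Σy)² = 80.85 − 72.25 = 8.6
r = 103.95 / √(2582 × 8.6) = 103.95 / 149.0141 ≈ 0.698

0.698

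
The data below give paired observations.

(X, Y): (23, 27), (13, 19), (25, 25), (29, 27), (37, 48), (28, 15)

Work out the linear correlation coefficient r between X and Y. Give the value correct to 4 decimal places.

0.6922

n = 6, ΣX = 155, ΣY = 161, ΣX² = 4317, ΣY² = 4973, ΣXY = 4472
nΣXY − ΣXΣY = 26832 − 24955 = 1877
nΣX² − (ΣX)² = 25902 − 24025 = 1877; nΣY² − (ΣY)² = 29838 − 25921 = 3917
r = 1877 / √(1877 × 3917) = 1877 / 2711.4957 ≈ 0.6922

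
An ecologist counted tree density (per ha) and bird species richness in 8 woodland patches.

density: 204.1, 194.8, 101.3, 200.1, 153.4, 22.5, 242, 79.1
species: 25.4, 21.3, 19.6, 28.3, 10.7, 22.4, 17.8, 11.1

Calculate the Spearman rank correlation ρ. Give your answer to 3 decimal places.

Rank density: 7, 5, 3, 6, 4, 1, 8, 2
Rank species: 7, 5, 4, 8, 1, 6, 3, 2
d = rank(density) − rank(species): 0, 0, -1, -2, 3, -5, 5, 0; Σd² = 64
ρ = 1 − 6Σd² / [n(n²−1)] = 1 − 6×64 / (8×63) = 1 − 384/504 ≈ 0.238

0.238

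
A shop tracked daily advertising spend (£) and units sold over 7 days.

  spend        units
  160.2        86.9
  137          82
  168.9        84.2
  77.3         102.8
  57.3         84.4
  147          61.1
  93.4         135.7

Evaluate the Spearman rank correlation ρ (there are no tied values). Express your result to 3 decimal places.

Rank spend: 6, 4, 7, 2, 1, 5, 3
Rank units: 5, 2, 3, 6, 4, 1, 7
d = rank(spend) − rank(units): 1, 2, 4, -4, -3, 4, -4; Σd² = 78
ρ = 1 − 6Σd² / [n(n²−1)] = 1 − 6×78 / (7×48) = 1 − 468/336 ≈ -0.393

-0.393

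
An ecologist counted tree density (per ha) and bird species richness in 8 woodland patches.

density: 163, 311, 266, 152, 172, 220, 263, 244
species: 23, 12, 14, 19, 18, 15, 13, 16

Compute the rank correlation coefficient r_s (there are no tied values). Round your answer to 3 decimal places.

Rank density: 2, 8, 7, 1, 3, 4, 6, 5
Rank species: 8, 1, 3, 7, 6, 4, 2, 5
d = rank(density) − rank(species): -6, 7, 4, -6, -3, 0, 4, 0; Σd² = 162
ρ = 1 − 6Σd² / [n(n²−1)] = 1 − 6×162 / (8×63) = 1 − 972/504 ≈ -0.929

-0.929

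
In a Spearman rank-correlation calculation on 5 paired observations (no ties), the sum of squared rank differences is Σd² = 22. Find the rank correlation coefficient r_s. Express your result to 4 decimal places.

-0.1000

ρ = 1 − 6Σd² / [n(n²−1)] = 1 − 6×22 / (5×24)
  = 1 − 132/120 = 1 − 1.10000 ≈ -0.1000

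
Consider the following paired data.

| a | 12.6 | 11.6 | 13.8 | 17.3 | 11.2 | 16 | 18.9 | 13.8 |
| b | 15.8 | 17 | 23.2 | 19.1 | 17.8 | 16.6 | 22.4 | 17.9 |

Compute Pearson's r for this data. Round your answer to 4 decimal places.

n = 8, Σa = 115.2, Σb = 149.8, Σa² = 1712.14, Σb² = 2856.26, Σab = 2182.21
nΣab − ΣaΣb = 17457.68 − 17256.96 = 200.72
nΣa² − (Σa)² = 13697.12 − 13271.04 = 426.08; nΣb² − (Σb)² = 22850.08 − 22440.04 = 410.04
r = 200.72 / √(426.08 × 410.04) = 200.72 / 417.9831 ≈ 0.4802

0.4802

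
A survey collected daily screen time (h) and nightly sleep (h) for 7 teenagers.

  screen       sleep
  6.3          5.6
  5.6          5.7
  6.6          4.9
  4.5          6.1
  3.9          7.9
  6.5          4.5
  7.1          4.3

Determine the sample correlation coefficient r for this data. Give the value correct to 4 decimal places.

n = 7, Σx = 40.5, Σy = 39, Σx² = 242.73, Σy² = 226.22, Σxy = 217.58
nΣxy − ΣxΣy = 1523.06 − 1579.5 = -56.44
nΣx² − (Σx)² = 1699.11 − 1640.25 = 58.86; nΣy² − (Σy)² = 1583.54 − 1521 = 62.54
r = -56.44 / √(58.86 × 62.54) = -56.44 / 60.6721 ≈ -0.9302

-0.9302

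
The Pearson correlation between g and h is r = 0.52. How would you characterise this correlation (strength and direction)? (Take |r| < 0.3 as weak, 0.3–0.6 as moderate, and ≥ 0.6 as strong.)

moderate positive

r = 0.52 > 0 so the relationship is positive.
|r| = 0.52, which falls in the moderate range.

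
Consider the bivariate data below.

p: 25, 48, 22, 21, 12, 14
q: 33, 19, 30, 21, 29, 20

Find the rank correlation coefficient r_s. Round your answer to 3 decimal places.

Rank p: 5, 6, 4, 3, 1, 2
Rank q: 6, 1, 5, 3, 4, 2
d = rank(p) − rank(q): -1, 5, -1, 0, -3, 0; Σd² = 36
ρ = 1 − 6Σd² / [n(n²−1)] = 1 − 6×36 / (6×35) = 1 − 216/210 ≈ -0.029

-0.029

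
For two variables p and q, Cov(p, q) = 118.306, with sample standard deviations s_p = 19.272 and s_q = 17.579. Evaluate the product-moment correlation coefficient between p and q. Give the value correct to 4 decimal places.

0.3492

r = Cov(p,q) / (s_p · s_q) = 118.306 / (19.272 × 17.579)
  = 118.306 / 338.7825 ≈ 0.3492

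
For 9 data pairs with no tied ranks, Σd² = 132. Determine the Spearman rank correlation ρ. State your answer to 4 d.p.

ρ = 1 − 6Σd² / [n(n²−1)] = 1 − 6×132 / (9×80)
  = 1 − 792/720 = 1 − 1.10000 ≈ -0.1000

-0.1000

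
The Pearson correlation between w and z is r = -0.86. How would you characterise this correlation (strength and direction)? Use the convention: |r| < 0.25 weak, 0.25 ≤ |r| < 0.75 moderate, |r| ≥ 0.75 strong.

strong negative

r = -0.86 < 0 so the relationship is negative.
|r| = 0.86, which falls in the strong range.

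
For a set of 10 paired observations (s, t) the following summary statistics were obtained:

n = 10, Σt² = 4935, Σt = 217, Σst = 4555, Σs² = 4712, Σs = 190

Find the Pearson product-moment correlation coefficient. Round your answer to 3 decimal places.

r = (nΣst − ΣsΣt) / √[(nΣs² − (Σs)²)(nΣt² − (Σt)²)]
Numerator: 10×4555 − 190×217 = 4320
Denominator: √[(47120 − 36100)(49350 − 47089)] = √[11020 × 2261] = 4991.6150
r = 4320 / 4991.6150 ≈ 0.865

0.865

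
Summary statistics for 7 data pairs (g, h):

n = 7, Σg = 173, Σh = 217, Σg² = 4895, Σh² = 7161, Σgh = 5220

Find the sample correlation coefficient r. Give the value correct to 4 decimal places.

-0.2758

r = (nΣgh − ΣgΣh) / √[(nΣg² − (Σg)²)(nΣh² − (Σh)²)]
Numerator: 7×5220 − 173×217 = -1001
Denominator: √[(34265 − 29929)(50127 − 47089)] = √[4336 × 3038] = 3629.4308
r = -1001 / 3629.4308 ≈ -0.2758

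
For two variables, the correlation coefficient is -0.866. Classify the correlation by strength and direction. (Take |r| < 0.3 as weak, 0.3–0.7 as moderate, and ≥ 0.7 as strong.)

r = -0.866 < 0 so the relationship is negative.
|r| = 0.866, which falls in the strong range.

strong negative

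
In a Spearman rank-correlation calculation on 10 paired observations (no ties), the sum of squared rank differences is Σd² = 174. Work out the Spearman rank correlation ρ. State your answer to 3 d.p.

-0.055

ρ = 1 − 6Σd² / [n(n²−1)] = 1 − 6×174 / (10×99)
  = 1 − 1044/990 = 1 − 1.0545 ≈ -0.055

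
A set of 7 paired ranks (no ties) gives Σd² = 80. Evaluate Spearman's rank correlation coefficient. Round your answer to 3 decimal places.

-0.429

ρ = 1 − 6Σd² / [n(n²−1)] = 1 − 6×80 / (7×48)
  = 1 − 480/336 = 1 − 1.4286 ≈ -0.429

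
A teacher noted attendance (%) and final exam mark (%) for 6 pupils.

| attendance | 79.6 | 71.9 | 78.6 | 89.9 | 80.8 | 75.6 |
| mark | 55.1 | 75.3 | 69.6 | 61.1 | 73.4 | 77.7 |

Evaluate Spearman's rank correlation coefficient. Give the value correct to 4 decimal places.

Rank attendance: 4, 1, 3, 6, 5, 2
Rank mark: 1, 5, 3, 2, 4, 6
d = rank(attendance) − rank(mark): 3, -4, 0, 4, 1, -4; Σd² = 58
ρ = 1 − 6Σd² / [n(n²−1)] = 1 − 6×58 / (6×35) = 1 − 348/210 ≈ -0.6571

-0.6571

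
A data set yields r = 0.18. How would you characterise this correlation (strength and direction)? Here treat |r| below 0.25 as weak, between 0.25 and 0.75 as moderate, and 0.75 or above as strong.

r = 0.18 > 0 so the relationship is positive.
|r| = 0.18, which falls in the weak range.

weak positive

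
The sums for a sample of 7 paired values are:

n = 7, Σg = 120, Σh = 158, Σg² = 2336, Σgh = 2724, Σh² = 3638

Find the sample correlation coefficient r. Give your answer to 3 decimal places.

0.109

r = (nΣgh − ΣgΣh) / √[(nΣg² − (Σg)²)(nΣh² − (Σh)²)]
Numerator: 7×2724 − 120×158 = 108
Denominator: √[(16352 − 14400)(25466 − 24964)] = √[1952 × 502] = 989.9010
r = 108 / 989.9010 ≈ 0.109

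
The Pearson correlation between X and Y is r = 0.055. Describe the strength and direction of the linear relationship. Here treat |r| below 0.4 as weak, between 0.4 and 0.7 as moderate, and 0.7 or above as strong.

weak positive

r = 0.055 > 0 so the relationship is positive.
|r| = 0.055, which falls in the weak range.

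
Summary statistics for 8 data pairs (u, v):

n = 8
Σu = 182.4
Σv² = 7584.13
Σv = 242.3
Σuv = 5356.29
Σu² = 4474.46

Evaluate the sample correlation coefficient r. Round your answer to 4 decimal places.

r = (nΣuv − ΣuΣv) / √[(nΣu² − (Σu)²)(nΣv² − (Σv)²)]
Numerator: 8×5356.29 − 182.4×242.3 = -1345.2
Denominator: √[(35795.68 − 33269.76)(60673.04 − 58709.29)] = √[2525.92 × 1963.75] = 2227.1676
r = -1345.2 / 2227.1676 ≈ -0.6040

-0.6040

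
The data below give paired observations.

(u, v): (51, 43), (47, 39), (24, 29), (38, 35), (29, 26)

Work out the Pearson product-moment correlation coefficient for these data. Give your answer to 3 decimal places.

n = 5, Σu = 189, Σv = 172, Σu² = 7671, Σv² = 6112, Σuv = 6806
nΣuv − ΣuΣv = 34030 − 32508 = 1522
nΣu² − (Σu)² = 38355 − 35721 = 2634; nΣv² − (Σv)² = 30560 − 29584 = 976
r = 1522 / √(2634 × 976) = 1522 / 1603.3665 ≈ 0.949

0.949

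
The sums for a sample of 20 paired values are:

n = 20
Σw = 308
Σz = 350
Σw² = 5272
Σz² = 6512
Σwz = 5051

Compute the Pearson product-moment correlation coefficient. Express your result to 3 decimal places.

r = (nΣwz − ΣwΣz) / √[(nΣw² − (Σw)²)(nΣz² − (Σz)²)]
Numerator: 20×5051 − 308×350 = -6780
Denominator: √[(105440 − 94864)(130240 − 122500)] = √[10576 × 7740] = 9047.5544
r = -6780 / 9047.5544 ≈ -0.749

-0.749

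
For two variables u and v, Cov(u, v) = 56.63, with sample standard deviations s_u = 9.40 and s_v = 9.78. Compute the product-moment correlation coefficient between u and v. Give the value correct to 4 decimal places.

0.6160

r = Cov(u,v) / (s_u · s_v) = 56.63 / (9.40 × 9.78)
  = 56.63 / 91.9320 ≈ 0.6160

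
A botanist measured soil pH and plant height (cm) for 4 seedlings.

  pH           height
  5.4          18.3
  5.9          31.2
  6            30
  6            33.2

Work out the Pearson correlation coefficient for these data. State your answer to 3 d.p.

0.972

n = 4, Σx = 23.3, Σy = 112.7, Σx² = 135.97, Σy² = 3310.57, Σxy = 662.1
nΣxy − ΣxΣy = 2648.4 − 2625.91 = 22.49
nΣx² − (Σx)² = 543.88 − 542.89 = 0.99; nΣy² − (Σy)² = 13242.28 − 12701.29 = 540.99
r = 22.49 / √(0.99 × 540.99) = 22.49 / 23.1426 ≈ 0.972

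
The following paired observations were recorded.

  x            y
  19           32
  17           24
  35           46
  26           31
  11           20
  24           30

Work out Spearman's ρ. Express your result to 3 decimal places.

0.829

Rank x: 3, 2, 6, 5, 1, 4
Rank y: 5, 2, 6, 4, 1, 3
d = rank(x) − rank(y): -2, 0, 0, 1, 0, 1; Σd² = 6
ρ = 1 − 6Σd² / [n(n²−1)] = 1 − 6×6 / (6×35) = 1 − 36/210 ≈ 0.829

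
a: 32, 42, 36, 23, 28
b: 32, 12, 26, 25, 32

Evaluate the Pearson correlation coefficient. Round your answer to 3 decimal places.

-0.648

n = 5, Σa = 161, Σb = 127, Σa² = 5397, Σb² = 3493, Σab = 3935
nΣab − ΣaΣb = 19675 − 20447 = -772
nΣa² − (Σa)² = 26985 − 25921 = 1064; nΣb² − (Σb)² = 17465 − 16129 = 1336
r = -772 / √(1064 × 1336) = -772 / 1192.2684 ≈ -0.648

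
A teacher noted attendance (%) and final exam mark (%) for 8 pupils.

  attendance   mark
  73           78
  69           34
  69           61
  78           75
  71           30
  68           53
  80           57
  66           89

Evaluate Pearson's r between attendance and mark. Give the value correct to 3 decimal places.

0.059

n = 8, Σx = 574, Σy = 477, Σx² = 41356, Σy² = 31465, Σxy = 34267
nΣxy − ΣxΣy = 274136 − 273798 = 338
nΣx² − (Σx)² = 330848 − 329476 = 1372; nΣy² − (Σy)² = 251720 − 227529 = 24191
r = 338 / √(1372 × 24191) = 338 / 5761.0808 ≈ 0.059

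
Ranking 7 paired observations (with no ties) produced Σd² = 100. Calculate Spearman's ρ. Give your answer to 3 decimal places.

ρ = 1 − 6Σd² / [n(n²−1)] = 1 − 6×100 / (7×48)
  = 1 − 600/336 = 1 − 1.7857 ≈ -0.786

-0.786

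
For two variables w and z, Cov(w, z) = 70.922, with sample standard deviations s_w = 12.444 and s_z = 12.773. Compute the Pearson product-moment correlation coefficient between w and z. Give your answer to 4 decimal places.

0.4462

r = Cov(w,z) / (s_w · s_z) = 70.922 / (12.444 × 12.773)
  = 70.922 / 158.9472 ≈ 0.4462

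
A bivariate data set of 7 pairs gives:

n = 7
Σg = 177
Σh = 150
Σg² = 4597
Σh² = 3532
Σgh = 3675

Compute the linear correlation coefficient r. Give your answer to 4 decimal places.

-0.6000

r = (nΣgh − ΣgΣh) / √[(nΣg² − (Σg)²)(nΣh² − (Σh)²)]
Numerator: 7×3675 − 177×150 = -825
Denominator: √[(32179 − 31329)(24724 − 22500)] = √[850 × 2224] = 1374.9182
r = -825 / 1374.9182 ≈ -0.6000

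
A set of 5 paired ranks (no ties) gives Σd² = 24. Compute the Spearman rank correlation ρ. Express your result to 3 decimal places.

ρ = 1 − 6Σd² / [n(n²−1)] = 1 − 6×24 / (5×24)
  = 1 − 144/120 = 1 − 1.2000 ≈ -0.200

-0.200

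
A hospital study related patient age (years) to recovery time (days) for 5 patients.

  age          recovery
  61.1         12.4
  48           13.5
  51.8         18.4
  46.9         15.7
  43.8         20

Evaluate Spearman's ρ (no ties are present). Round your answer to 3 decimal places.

Rank age: 5, 3, 4, 2, 1
Rank recovery: 1, 2, 4, 3, 5
d = rank(age) − rank(recovery): 4, 1, 0, -1, -4; Σd² = 34
ρ = 1 − 6Σd² / [n(n²−1)] = 1 − 6×34 / (5×24) = 1 − 204/120 ≈ -0.700

-0.700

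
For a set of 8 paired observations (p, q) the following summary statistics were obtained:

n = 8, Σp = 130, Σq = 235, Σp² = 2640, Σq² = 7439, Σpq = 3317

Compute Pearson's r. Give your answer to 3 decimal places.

r = (nΣpq − ΣpΣq) / √[(nΣp² − (Σp)²)(nΣq² − (Σq)²)]
Numerator: 8×3317 − 130×235 = -4014
Denominator: √[(21120 − 16900)(59512 − 55225)] = √[4220 × 4287] = 4253.3681
r = -4014 / 4253.3681 ≈ -0.944

-0.944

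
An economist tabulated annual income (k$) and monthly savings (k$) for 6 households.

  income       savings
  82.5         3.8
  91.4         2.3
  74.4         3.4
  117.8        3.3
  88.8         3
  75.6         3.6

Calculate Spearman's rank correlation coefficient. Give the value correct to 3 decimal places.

Rank income: 3, 5, 1, 6, 4, 2
Rank savings: 6, 1, 4, 3, 2, 5
d = rank(income) − rank(savings): -3, 4, -3, 3, 2, -3; Σd² = 56
ρ = 1 − 6Σd² / [n(n²−1)] = 1 − 6×56 / (6×35) = 1 − 336/210 ≈ -0.600

-0.600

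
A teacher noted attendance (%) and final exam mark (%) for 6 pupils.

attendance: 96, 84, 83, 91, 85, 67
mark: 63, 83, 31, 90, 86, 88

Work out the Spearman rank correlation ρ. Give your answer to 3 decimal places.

Rank attendance: 6, 3, 2, 5, 4, 1
Rank mark: 2, 3, 1, 6, 4, 5
d = rank(attendance) − rank(mark): 4, 0, 1, -1, 0, -4; Σd² = 34
ρ = 1 − 6Σd² / [n(n²−1)] = 1 − 6×34 / (6×35) = 1 − 204/210 ≈ 0.029

0.029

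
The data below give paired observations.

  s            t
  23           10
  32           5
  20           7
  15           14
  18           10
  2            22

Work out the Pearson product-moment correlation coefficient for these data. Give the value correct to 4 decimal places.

-0.9437

n = 6, Σs = 110, Σt = 68, Σs² = 2506, Σt² = 954, Σst = 964
nΣst − ΣsΣt = 5784 − 7480 = -1696
nΣs² − (Σs)² = 15036 − 12100 = 2936; nΣt² − (Σt)² = 5724 − 4624 = 1100
r = -1696 / √(2936 × 1100) = -1696 / 1797.1088 ≈ -0.9437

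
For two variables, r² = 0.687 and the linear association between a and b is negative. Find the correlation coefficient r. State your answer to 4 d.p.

|r| = √0.687 = 0.8289
The association is negative, so r = −0.8289.

-0.8289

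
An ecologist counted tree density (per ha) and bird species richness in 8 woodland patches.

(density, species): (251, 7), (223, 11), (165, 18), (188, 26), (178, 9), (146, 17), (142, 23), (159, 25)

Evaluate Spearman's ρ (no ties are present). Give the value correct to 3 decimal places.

Rank density: 8, 7, 4, 6, 5, 2, 1, 3
Rank species: 1, 3, 5, 8, 2, 4, 6, 7
d = rank(density) − rank(species): 7, 4, -1, -2, 3, -2, -5, -4; Σd² = 124
ρ = 1 − 6Σd² / [n(n²−1)] = 1 − 6×124 / (8×63) = 1 − 744/504 ≈ -0.476

-0.476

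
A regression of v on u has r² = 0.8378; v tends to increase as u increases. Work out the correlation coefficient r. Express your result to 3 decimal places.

0.915

|r| = √0.8378 = 0.915
The association is positive, so r = 0.915.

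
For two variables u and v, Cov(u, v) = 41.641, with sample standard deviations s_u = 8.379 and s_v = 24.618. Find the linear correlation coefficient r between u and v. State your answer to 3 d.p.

r = Cov(u,v) / (s_u · s_v) = 41.641 / (8.379 × 24.618)
  = 41.641 / 206.2742 ≈ 0.202

0.202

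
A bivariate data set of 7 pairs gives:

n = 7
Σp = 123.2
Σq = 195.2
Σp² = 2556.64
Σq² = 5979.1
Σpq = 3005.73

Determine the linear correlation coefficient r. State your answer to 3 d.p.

-0.942

r = (nΣpq − ΣpΣq) / √[(nΣp² − (Σp)²)(nΣq² − (Σq)²)]
Numerator: 7×3005.73 − 123.2×195.2 = -3008.53
Denominator: √[(17896.48 − 15178.24)(41853.7 − 38103.04)] = √[2718.24 × 3750.66] = 3192.9914
r = -3008.53 / 3192.9914 ≈ -0.942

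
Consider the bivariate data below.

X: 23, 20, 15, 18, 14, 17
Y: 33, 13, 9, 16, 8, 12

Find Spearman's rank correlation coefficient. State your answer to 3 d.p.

Rank X: 6, 5, 2, 4, 1, 3
Rank Y: 6, 4, 2, 5, 1, 3
d = rank(X) − rank(Y): 0, 1, 0, -1, 0, 0; Σd² = 2
ρ = 1 − 6Σd² / [n(n²−1)] = 1 − 6×2 / (6×35) = 1 − 12/210 ≈ 0.943

0.943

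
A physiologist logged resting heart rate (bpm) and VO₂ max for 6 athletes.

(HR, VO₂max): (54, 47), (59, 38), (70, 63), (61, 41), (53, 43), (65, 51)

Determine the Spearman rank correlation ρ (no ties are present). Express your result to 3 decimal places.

Rank HR: 2, 3, 6, 4, 1, 5
Rank VO₂max: 4, 1, 6, 2, 3, 5
d = rank(HR) − rank(VO₂max): -2, 2, 0, 2, -2, 0; Σd² = 16
ρ = 1 − 6Σd² / [n(n²−1)] = 1 − 6×16 / (6×35) = 1 − 96/210 ≈ 0.543

0.543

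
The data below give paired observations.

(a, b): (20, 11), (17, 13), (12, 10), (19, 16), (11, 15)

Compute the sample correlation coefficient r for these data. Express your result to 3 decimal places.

0.072

n = 5, Σa = 79, Σb = 65, Σa² = 1315, Σb² = 871, Σab = 1030
nΣab − ΣaΣb = 5150 − 5135 = 15
nΣa² − (Σa)² = 6575 − 6241 = 334; nΣb² − (Σb)² = 4355 − 4225 = 130
r = 15 / √(334 × 130) = 15 / 208.3747 ≈ 0.072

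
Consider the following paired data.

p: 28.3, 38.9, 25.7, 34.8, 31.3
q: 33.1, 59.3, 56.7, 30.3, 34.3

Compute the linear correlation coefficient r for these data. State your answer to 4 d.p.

0.1127

n = 5, Σp = 159, Σq = 213.7, Σp² = 5165.32, Σq² = 9921.57, Σpq = 6828.72
nΣpq − ΣpΣq = 34143.6 − 33978.3 = 165.3
nΣp² − (Σp)² = 25826.6 − 25281 = 545.6; nΣq² − (Σq)² = 49607.85 − 45667.69 = 3940.16
r = 165.3 / √(545.6 × 3940.16) = 165.3 / 1466.2030 ≈ 0.1127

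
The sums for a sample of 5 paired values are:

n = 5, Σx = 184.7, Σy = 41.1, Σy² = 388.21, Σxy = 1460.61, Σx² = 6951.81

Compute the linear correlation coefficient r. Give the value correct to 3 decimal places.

r = (nΣxy − ΣxΣy) / √[(nΣx² − (Σx)²)(nΣy² − (Σy)²)]
Numerator: 5×1460.61 − 184.7×41.1 = -288.12
Denominator: √[(34759.05 − 34114.09)(1941.05 − 1689.21)] = √[644.96 × 251.84] = 403.0220
r = -288.12 / 403.0220 ≈ -0.715

-0.715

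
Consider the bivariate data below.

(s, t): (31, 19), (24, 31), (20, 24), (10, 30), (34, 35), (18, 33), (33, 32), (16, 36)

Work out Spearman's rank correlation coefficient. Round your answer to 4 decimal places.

0.0000

Rank s: 6, 5, 4, 1, 8, 3, 7, 2
Rank t: 1, 4, 2, 3, 7, 6, 5, 8
d = rank(s) − rank(t): 5, 1, 2, -2, 1, -3, 2, -6; Σd² = 84
ρ = 1 − 6Σd² / [n(n²−1)] = 1 − 6×84 / (8×63) = 1 − 504/504 ≈ 0.0000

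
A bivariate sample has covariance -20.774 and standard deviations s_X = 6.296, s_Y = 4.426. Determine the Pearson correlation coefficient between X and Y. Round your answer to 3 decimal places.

-0.745

r = Cov(X,Y) / (s_X · s_Y) = -20.774 / (6.296 × 4.426)
  = -20.774 / 27.8661 ≈ -0.745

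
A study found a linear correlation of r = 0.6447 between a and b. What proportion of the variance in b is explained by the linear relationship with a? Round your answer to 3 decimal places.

0.416

r² = (0.6447)² = 0.416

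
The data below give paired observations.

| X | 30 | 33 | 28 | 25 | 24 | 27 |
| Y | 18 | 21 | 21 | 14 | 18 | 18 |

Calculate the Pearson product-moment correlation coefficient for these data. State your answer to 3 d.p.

n = 6, ΣX = 167, ΣY = 110, ΣX² = 4703, ΣY² = 2050, ΣXY = 3089
nΣXY − ΣXΣY = 18534 − 18370 = 164
nΣX² − (ΣX)² = 28218 − 27889 = 329; nΣY² − (ΣY)² = 12300 − 12100 = 200
r = 164 / √(329 × 200) = 164 / 256.5151 ≈ 0.639

0.639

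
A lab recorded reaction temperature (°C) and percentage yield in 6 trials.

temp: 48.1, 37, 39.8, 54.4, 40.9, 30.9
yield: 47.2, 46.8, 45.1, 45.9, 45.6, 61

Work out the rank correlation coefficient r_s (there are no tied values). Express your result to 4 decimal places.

Rank temp: 5, 2, 3, 6, 4, 1
Rank yield: 5, 4, 1, 3, 2, 6
d = rank(temp) − rank(yield): 0, -2, 2, 3, 2, -5; Σd² = 46
ρ = 1 − 6Σd² / [n(n²−1)] = 1 − 6×46 / (6×35) = 1 − 276/210 ≈ -0.3143

-0.3143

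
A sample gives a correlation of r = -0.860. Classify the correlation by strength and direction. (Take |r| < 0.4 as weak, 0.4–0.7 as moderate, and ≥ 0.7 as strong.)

r = -0.860 < 0 so the relationship is negative.
|r| = 0.860, which falls in the strong range.

strong negative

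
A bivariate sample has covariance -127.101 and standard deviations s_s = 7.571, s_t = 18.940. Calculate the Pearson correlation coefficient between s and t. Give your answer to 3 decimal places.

r = Cov(s,t) / (s_s · s_t) = -127.101 / (7.571 × 18.940)
  = -127.101 / 143.3947 ≈ -0.886

-0.886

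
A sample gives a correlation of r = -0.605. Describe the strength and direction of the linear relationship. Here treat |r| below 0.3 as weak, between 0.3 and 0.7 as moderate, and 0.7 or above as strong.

r = -0.605 < 0 so the relationship is negative.
|r| = 0.605, which falls in the moderate range.

moderate negative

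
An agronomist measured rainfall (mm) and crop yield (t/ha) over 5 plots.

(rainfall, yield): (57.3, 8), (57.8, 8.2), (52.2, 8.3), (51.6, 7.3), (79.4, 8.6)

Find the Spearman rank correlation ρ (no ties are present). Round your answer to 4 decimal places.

Rank rainfall: 3, 4, 2, 1, 5
Rank yield: 2, 3, 4, 1, 5
d = rank(rainfall) − rank(yield): 1, 1, -2, 0, 0; Σd² = 6
ρ = 1 − 6Σd² / [n(n²−1)] = 1 − 6×6 / (5×24) = 1 − 36/120 ≈ 0.7000

0.7000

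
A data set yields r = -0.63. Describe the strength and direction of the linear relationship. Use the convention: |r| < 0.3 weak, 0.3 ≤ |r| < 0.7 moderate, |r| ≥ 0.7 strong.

moderate negative

r = -0.63 < 0 so the relationship is negative.
|r| = 0.63, which falls in the moderate range.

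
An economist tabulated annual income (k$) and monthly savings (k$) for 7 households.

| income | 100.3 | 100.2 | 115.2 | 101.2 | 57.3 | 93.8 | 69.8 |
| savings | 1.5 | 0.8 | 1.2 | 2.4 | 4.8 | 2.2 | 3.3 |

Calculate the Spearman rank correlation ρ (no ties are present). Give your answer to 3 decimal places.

-0.643

Rank income: 5, 4, 7, 6, 1, 3, 2
Rank savings: 3, 1, 2, 5, 7, 4, 6
d = rank(income) − rank(savings): 2, 3, 5, 1, -6, -1, -4; Σd² = 92
ρ = 1 − 6Σd² / [n(n²−1)] = 1 − 6×92 / (7×48) = 1 − 552/336 ≈ -0.643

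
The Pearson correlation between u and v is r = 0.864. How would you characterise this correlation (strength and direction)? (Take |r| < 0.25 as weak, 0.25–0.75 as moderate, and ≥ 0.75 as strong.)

r = 0.864 > 0 so the relationship is positive.
|r| = 0.864, which falls in the strong range.

strong positive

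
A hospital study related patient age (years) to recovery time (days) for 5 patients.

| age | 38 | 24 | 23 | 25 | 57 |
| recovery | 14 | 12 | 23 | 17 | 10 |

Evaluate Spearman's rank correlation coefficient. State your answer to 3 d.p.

Rank age: 4, 2, 1, 3, 5
Rank recovery: 3, 2, 5, 4, 1
d = rank(age) − rank(recovery): 1, 0, -4, -1, 4; Σd² = 34
ρ = 1 − 6Σd² / [n(n²−1)] = 1 − 6×34 / (5×24) = 1 − 204/120 ≈ -0.700

-0.700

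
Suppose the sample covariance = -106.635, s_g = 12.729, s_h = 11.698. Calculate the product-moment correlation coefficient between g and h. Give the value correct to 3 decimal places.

r = Cov(g,h) / (s_g · s_h) = -106.635 / (12.729 × 11.698)
  = -106.635 / 148.9038 ≈ -0.716

-0.716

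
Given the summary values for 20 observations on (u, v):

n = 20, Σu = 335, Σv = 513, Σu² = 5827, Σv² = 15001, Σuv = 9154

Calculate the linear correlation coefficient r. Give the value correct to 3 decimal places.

0.890

r = (nΣuv − ΣuΣv) / √[(nΣu² − (Σu)²)(nΣv² − (Σv)²)]
Numerator: 20×9154 − 335×513 = 11225
Denominator: √[(116540 − 112225)(300020 − 263169)] = √[4315 × 36851] = 12609.9986
r = 11225 / 12609.9986 ≈ 0.890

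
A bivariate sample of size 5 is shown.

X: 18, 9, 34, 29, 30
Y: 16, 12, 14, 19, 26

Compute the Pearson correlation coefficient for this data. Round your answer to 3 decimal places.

0.513

n = 5, ΣX = 120, ΣY = 87, ΣX² = 3302, ΣY² = 1633, ΣXY = 2203
nΣXY − ΣXΣY = 11015 − 10440 = 575
nΣX² − (ΣX)² = 16510 − 14400 = 2110; nΣY² − (ΣY)² = 8165 − 7569 = 596
r = 575 / √(2110 × 596) = 575 / 1121.4098 ≈ 0.513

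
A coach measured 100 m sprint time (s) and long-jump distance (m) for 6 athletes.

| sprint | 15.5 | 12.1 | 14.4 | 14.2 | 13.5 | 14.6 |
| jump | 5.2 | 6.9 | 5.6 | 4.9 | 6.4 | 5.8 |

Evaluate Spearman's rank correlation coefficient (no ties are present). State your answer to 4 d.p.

Rank sprint: 6, 1, 4, 3, 2, 5
Rank jump: 2, 6, 3, 1, 5, 4
d = rank(sprint) − rank(jump): 4, -5, 1, 2, -3, 1; Σd² = 56
ρ = 1 − 6Σd² / [n(n²−1)] = 1 − 6×56 / (6×35) = 1 − 336/210 ≈ -0.6000

-0.6000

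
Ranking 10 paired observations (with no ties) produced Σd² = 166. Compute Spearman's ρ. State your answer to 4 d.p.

-0.0061

ρ = 1 − 6Σd² / [n(n²−1)] = 1 − 6×166 / (10×99)
  = 1 − 996/990 = 1 − 1.00606 ≈ -0.0061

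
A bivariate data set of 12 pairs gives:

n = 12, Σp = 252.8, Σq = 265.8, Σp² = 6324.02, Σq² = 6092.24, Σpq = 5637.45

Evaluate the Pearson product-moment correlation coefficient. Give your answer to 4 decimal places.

r = (nΣpq − ΣpΣq) / √[(nΣp² − (Σp)²)(nΣq² − (Σq)²)]
Numerator: 12×5637.45 − 252.8×265.8 = 455.16
Denominator: √[(75888.24 − 63907.84)(73106.88 − 70649.64)] = √[11980.4 × 2457.24] = 5425.7459
r = 455.16 / 5425.7459 ≈ 0.0839

0.0839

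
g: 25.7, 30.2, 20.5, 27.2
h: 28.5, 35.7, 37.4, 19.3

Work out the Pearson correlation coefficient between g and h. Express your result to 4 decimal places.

-0.2897

n = 4, Σg = 103.6, Σh = 120.9, Σg² = 2732.62, Σh² = 3857.99, Σgh = 3102.25
nΣgh − ΣgΣh = 12409 − 12525.24 = -116.24
nΣg² − (Σg)² = 10930.48 − 10732.96 = 197.52; nΣh² − (Σh)² = 15431.96 − 14616.81 = 815.15
r = -116.24 / √(197.52 × 815.15) = -116.24 / 401.2586 ≈ -0.2897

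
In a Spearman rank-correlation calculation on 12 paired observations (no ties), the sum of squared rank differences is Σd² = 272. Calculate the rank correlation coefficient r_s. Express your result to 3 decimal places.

ρ = 1 − 6Σd² / [n(n²−1)] = 1 − 6×272 / (12×143)
  = 1 − 1632/1716 = 1 − 0.9510 ≈ 0.049

0.049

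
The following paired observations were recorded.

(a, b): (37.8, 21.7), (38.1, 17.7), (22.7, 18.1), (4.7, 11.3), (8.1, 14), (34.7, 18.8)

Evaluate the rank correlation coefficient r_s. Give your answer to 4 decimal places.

Rank a: 5, 6, 3, 1, 2, 4
Rank b: 6, 3, 4, 1, 2, 5
d = rank(a) − rank(b): -1, 3, -1, 0, 0, -1; Σd² = 12
ρ = 1 − 6Σd² / [n(n²−1)] = 1 − 6×12 / (6×35) = 1 − 72/210 ≈ 0.6571

0.6571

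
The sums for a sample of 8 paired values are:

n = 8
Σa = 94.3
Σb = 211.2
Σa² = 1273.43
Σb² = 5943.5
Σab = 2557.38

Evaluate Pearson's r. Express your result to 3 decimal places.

r = (nΣab − ΣaΣb) / √[(nΣa² − (Σa)²)(nΣb² − (Σb)²)]
Numerator: 8×2557.38 − 94.3×211.2 = 542.88
Denominator: √[(10187.44 − 8892.49)(47548 − 44605.44)] = √[1294.95 × 2942.56] = 1952.0420
r = 542.88 / 1952.0420 ≈ 0.278

0.278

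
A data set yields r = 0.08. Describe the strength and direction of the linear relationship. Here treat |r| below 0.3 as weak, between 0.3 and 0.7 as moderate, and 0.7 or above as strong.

r = 0.08 > 0 so the relationship is positive.
|r| = 0.08, which falls in the weak range.

weak positive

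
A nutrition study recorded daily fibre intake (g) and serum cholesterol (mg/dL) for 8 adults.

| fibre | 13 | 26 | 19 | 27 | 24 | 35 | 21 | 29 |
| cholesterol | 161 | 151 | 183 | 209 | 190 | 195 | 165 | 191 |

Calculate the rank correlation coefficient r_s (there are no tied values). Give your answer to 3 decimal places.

0.667

Rank fibre: 1, 5, 2, 6, 4, 8, 3, 7
Rank cholesterol: 2, 1, 4, 8, 5, 7, 3, 6
d = rank(fibre) − rank(cholesterol): -1, 4, -2, -2, -1, 1, 0, 1; Σd² = 28
ρ = 1 − 6Σd² / [n(n²−1)] = 1 − 6×28 / (8×63) = 1 − 168/504 ≈ 0.667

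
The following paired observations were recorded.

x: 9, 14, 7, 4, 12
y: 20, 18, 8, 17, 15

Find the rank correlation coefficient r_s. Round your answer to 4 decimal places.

Rank x: 3, 5, 2, 1, 4
Rank y: 5, 4, 1, 3, 2
d = rank(x) − rank(y): -2, 1, 1, -2, 2; Σd² = 14
ρ = 1 − 6Σd² / [n(n²−1)] = 1 − 6×14 / (5×24) = 1 − 84/120 ≈ 0.3000

0.3000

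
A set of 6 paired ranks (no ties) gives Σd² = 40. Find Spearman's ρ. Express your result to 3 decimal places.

ρ = 1 − 6Σd² / [n(n²−1)] = 1 − 6×40 / (6×35)
  = 1 − 240/210 = 1 − 1.1429 ≈ -0.143

-0.143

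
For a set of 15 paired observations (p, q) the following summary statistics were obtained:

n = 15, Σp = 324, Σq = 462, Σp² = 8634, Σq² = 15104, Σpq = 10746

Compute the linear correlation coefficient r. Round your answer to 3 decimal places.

r = (nΣpq − ΣpΣq) / √[(nΣp² − (Σp)²)(nΣq² − (Σq)²)]
Numerator: 15×10746 − 324×462 = 11502
Denominator: √[(129510 − 104976)(226560 − 213444)] = √[24534 × 13116] = 17938.4488
r = 11502 / 17938.4488 ≈ 0.641

0.641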